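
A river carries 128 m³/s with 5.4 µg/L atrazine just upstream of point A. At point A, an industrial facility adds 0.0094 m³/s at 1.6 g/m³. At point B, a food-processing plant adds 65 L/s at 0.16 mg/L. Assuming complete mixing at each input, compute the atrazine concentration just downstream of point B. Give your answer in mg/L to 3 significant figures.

0.00560 mg/L

5.4 µg/L = 0.0054 mg/L.
After input A: C = (128·0.0054 + 0.0094·1.6) / 128 = 0.005517 mg/L.
65 L/s = 0.065 m³/s.
After input B: C = (128·0.005517 + 0.065·0.16) / 128.1 = 0.005595 mg/L.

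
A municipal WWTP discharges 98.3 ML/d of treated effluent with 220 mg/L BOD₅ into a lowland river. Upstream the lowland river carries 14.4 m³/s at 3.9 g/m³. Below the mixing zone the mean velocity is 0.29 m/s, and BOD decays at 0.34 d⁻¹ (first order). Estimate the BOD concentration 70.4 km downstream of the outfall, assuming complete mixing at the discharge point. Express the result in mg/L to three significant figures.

7.59 mg/L

98.3 ML/d = 1.138 m³/s.
After complete mixing, C₀ = (1.138·220 + 14.4·3.9) / 15.54 = 19.72 mg/L.
Travel time t = 7.04e+04 m / 0.29 m/s = 2.428e+05 s = 2.81 d.
C = 19.72·exp(−0.34·2.81) = 19.72·0.3847 = 7.588 mg/L.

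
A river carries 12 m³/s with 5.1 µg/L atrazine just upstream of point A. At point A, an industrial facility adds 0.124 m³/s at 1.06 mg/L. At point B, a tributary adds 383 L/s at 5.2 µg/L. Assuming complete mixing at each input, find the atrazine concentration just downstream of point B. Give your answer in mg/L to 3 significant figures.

0.0156 mg/L

5.1 µg/L = 0.0051 mg/L.
After input A: C = (12·0.0051 + 0.124·1.06) / 12.12 = 0.01589 mg/L.
383 L/s = 0.383 m³/s.
5.2 µg/L = 0.0052 mg/L.
After input B: C = (12.12·0.01589 + 0.383·0.0052) / 12.51 = 0.01556 mg/L.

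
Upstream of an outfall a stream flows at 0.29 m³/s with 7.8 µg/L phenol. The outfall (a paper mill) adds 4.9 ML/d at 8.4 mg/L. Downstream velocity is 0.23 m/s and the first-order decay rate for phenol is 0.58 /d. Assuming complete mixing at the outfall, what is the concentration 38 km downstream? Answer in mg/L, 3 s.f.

4.9 ML/d = 0.05671 m³/s.
7.8 µg/L = 0.0078 mg/L.
After complete mixing, C₀ = (0.05671·8.4 + 0.29·0.0078) / 0.3467 = 1.381 mg/L.
Travel time t = 3.8e+04 m / 0.23 m/s = 1.652e+05 s = 1.912 d.
C = 1.381·exp(−0.58·1.912) = 1.381·0.3299 = 0.4554 mg/L.

0.455 mg/L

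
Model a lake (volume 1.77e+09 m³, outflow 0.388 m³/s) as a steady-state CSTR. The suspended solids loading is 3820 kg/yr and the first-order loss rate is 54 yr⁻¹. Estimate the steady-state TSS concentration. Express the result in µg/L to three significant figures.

0.0400 µg/L

Outflow Q = 0.388 m³/s × 3.156e+07 s/yr = 1.224e+07 m³/yr.
Steady-state CSTR mass balance: W = Q·C + k·V·C, so C = W/(Q + kV).
Q + kV = 1.224e+07 + 54·1.77e+09 = 9.559e+10 m³/yr.
C = 3820/9.559e+10 = 3.996e-08 kg/m³ = 3.996e-05 mg/L = 0.03996 µg/L.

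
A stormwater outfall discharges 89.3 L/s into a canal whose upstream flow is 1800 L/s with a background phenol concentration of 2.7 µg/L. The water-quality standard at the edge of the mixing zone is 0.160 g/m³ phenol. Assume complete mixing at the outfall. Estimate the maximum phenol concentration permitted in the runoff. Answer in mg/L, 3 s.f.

89.3 L/s = 0.0893 m³/s.
1800 L/s = 1.8 m³/s.
2.7 µg/L = 0.0027 mg/L.
Mass balance: 0.16·1.889 = 0.0893·Cₑ + 1.8·0.0027.
Cₑ = (0.3023 − 0.00486) / 0.0893 = 3.331 mg/L.

3.33 mg/L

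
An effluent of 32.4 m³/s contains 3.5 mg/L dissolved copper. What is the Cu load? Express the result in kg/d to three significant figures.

9800 kg/d

Mass flux = Q·C = 32.4 m³/s × 3.5 g/m³ = 113.4 g/s.
= 113.4 g/s × 86.4 = 9798 kg/d.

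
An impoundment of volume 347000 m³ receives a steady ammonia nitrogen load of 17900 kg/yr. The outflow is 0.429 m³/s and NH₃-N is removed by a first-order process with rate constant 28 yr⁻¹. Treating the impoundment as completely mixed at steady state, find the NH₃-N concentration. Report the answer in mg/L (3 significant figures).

0.770 mg/L

Outflow Q = 0.429 m³/s × 3.156e+07 s/yr = 1.354e+07 m³/yr.
Steady-state CSTR mass balance: W = Q·C + k·V·C, so C = W/(Q + kV).
Q + kV = 1.354e+07 + 28·347000 = 2.325e+07 m³/yr.
C = 17900/2.325e+07 = 0.0007698 kg/m³ = 0.7698 mg/L.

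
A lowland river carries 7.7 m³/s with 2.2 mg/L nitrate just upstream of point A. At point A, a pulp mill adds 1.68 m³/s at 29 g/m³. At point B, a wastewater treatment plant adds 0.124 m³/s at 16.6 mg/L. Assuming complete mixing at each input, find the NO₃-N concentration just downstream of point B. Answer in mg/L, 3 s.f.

After input A: C = (7.7·2.2 + 1.68·29) / 9.38 = 7 mg/L.
After input B: C = (9.38·7 + 0.124·16.6) / 9.504 = 7.125 mg/L.

7.13 mg/L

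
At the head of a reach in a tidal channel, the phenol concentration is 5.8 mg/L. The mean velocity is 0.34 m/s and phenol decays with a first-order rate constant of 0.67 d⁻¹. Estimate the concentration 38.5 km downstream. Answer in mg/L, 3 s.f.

Travel time t = 38.5 km / 0.34 m/s = 3.85e+04/0.34 = 1.132e+05 s = 1.311 d.
First-order decay: C = 5.8·exp(−0.67·1.311) = 5.8·0.4156 = 2.41 mg/L.

2.41 mg/L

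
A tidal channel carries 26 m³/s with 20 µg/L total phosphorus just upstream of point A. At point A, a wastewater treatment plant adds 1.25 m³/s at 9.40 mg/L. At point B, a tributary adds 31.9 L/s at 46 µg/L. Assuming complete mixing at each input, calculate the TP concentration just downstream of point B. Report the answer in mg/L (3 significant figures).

0.450 mg/L

20 µg/L = 0.02 mg/L.
After input A: C = (26·0.02 + 1.25·9.4) / 27.25 = 0.4503 mg/L.
31.9 L/s = 0.0319 m³/s.
46 µg/L = 0.046 mg/L.
After input B: C = (27.25·0.4503 + 0.0319·0.046) / 27.28 = 0.4498 mg/L.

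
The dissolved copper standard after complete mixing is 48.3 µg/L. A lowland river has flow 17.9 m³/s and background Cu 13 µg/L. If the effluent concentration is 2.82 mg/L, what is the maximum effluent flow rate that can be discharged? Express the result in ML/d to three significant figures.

13 µg/L = 0.013 mg/L.
48.3 µg/L = 0.0483 mg/L.
Mass balance at complete mixing: C_std·(Q_w + Q_r) = Q_w·C_e + Q_r·C_b.
Rearranging, Q_w = Q_r·(C_std − C_b)/(C_e − C_std) = 17.9·(0.0483 − 0.013) / (2.82 − 0.0483) = 0.228 m³/s.
= 19.7 ML/d.

19.7 ML/d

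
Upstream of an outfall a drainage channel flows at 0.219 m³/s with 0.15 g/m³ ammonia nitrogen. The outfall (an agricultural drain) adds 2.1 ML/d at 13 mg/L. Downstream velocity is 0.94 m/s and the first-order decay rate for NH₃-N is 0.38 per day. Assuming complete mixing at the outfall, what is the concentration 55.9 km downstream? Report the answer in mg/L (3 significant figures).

2.1 ML/d = 0.02431 m³/s.
After complete mixing, C₀ = (0.02431·13 + 0.219·0.15) / 0.2433 = 1.434 mg/L.
Travel time t = 5.59e+04 m / 0.94 m/s = 5.947e+04 s = 0.6883 d.
C = 1.434·exp(−0.38·0.6883) = 1.434·0.7699 = 1.104 mg/L.

1.10 mg/L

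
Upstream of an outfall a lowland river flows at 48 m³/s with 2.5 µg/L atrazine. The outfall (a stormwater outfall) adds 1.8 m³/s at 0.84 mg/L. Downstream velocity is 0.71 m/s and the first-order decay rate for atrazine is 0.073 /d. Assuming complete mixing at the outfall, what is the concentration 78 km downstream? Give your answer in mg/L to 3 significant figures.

0.0299 mg/L

2.5 µg/L = 0.0025 mg/L.
After complete mixing, C₀ = (1.8·0.84 + 48·0.0025) / 49.8 = 0.03277 mg/L.
Travel time t = 7.8e+04 m / 0.71 m/s = 1.099e+05 s = 1.272 d.
C = 0.03277·exp(−0.073·1.272) = 0.03277·0.9114 = 0.02987 mg/L.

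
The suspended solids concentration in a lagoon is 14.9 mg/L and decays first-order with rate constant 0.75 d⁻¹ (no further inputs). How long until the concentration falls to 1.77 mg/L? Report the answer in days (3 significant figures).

t = ln(C₀/C)/k = ln(14.9/1.77)/0.75 = 2.13/0.75 = 2.841 d.

2.84 d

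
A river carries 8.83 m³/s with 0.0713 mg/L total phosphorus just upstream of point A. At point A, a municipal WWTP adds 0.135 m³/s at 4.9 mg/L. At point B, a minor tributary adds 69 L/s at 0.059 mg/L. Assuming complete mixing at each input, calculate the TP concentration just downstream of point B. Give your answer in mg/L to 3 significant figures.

0.143 mg/L

After input A: C = (8.83·0.0713 + 0.135·4.9) / 8.965 = 0.144 mg/L.
69 L/s = 0.069 m³/s.
After input B: C = (8.965·0.144 + 0.069·0.059) / 9.034 = 0.1434 mg/L.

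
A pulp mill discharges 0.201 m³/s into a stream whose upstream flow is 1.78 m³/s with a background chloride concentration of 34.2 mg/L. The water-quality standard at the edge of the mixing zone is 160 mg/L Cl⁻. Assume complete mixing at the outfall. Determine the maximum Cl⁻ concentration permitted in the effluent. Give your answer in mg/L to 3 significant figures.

Mass balance: 160·1.981 = 0.201·Cₑ + 1.78·34.2.
Cₑ = (317 − 60.88) / 0.201 = 1274 mg/L.

1270 mg/L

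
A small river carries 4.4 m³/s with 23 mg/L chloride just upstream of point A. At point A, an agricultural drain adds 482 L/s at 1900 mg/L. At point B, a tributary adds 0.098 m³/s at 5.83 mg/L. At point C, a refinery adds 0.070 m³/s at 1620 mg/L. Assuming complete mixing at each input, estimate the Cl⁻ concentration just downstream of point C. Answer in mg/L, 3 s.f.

482 L/s = 0.482 m³/s.
After input A: C = (4.4·23 + 0.482·1900) / 4.882 = 208.3 mg/L.
After input B: C = (4.882·208.3 + 0.098·5.83) / 4.98 = 204.3 mg/L.
After input C: C = (4.98·204.3 + 0.07·1620) / 5.05 = 224 mg/L.

224 mg/L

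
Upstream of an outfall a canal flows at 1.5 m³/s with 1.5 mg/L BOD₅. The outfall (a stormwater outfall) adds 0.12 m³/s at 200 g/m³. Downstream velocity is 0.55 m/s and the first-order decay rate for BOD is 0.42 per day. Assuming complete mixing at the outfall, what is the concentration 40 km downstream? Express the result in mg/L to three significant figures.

After complete mixing, C₀ = (0.12·200 + 1.5·1.5) / 1.62 = 16.2 mg/L.
Travel time t = 4e+04 m / 0.55 m/s = 7.273e+04 s = 0.8418 d.
C = 16.2·exp(−0.42·0.8418) = 16.2·0.7022 = 11.38 mg/L.

11.4 mg/L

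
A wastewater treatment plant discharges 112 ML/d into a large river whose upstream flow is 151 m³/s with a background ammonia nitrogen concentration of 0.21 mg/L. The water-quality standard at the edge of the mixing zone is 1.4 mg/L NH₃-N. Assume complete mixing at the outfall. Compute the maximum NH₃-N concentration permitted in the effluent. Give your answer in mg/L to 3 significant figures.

140 mg/L

112 ML/d = 1.296 m³/s.
Mass balance: 1.4·152.3 = 1.296·Cₑ + 151·0.21.
Cₑ = (213.2 − 31.71) / 1.296 = 140 mg/L.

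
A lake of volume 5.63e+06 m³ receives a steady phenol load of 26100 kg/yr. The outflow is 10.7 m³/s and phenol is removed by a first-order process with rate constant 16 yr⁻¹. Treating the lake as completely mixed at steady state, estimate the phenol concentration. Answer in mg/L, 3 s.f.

Outflow Q = 10.7 m³/s × 3.156e+07 s/yr = 3.377e+08 m³/yr.
Steady-state CSTR mass balance: W = Q·C + k·V·C, so C = W/(Q + kV).
Q + kV = 3.377e+08 + 16·5.63e+06 = 4.277e+08 m³/yr.
C = 26100/4.277e+08 = 6.102e-05 kg/m³ = 0.06102 mg/L.

0.0610 mg/L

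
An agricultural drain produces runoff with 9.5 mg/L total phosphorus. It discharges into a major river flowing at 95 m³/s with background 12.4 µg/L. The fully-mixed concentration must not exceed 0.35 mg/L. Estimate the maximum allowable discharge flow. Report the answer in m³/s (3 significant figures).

12.4 µg/L = 0.0124 mg/L.
Mass balance at complete mixing: C_std·(Q_w + Q_r) = Q_w·C_e + Q_r·C_b.
Rearranging, Q_w = Q_r·(C_std − C_b)/(C_e − C_std) = 95·(0.35 − 0.0124) / (9.5 − 0.35) = 3.505 m³/s.

3.51 m³/s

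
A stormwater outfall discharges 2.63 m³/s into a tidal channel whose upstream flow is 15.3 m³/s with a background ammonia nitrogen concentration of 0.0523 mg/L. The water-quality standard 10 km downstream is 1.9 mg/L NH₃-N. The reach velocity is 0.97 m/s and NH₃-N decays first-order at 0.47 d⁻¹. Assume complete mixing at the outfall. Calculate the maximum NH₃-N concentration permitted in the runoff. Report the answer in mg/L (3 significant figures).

Travel time to the compliance point: t = 1e+04/0.97 = 1.031e+04 s = 0.1193 d; decay factor exp(−0.47·0.1193) = 0.9455.
So the concentration just after mixing may be at most 1.9/0.9455 = 2.01 mg/L.
Mass balance: 2.01·17.93 = 2.63·Cₑ + 15.3·0.0523.
Cₑ = (36.03 − 0.8002) / 2.63 = 13.4 mg/L.

13.4 mg/L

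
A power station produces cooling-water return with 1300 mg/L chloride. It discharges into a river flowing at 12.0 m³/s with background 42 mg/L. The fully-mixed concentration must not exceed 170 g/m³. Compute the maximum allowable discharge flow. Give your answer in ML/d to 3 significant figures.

Mass balance at complete mixing: C_std·(Q_w + Q_r) = Q_w·C_e + Q_r·C_b.
Rearranging, Q_w = Q_r·(C_std − C_b)/(C_e − C_std) = 12.0·(170 − 42) / (1300 − 170) = 1.359 m³/s.
= 117.4 ML/d.

117 ML/d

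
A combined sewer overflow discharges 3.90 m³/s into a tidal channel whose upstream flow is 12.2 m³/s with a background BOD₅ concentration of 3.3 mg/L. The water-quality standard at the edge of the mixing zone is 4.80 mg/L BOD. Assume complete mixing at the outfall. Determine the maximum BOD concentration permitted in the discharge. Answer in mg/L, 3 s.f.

9.49 mg/L

Mass balance: 4.8·16.1 = 3.9·Cₑ + 12.2·3.3.
Cₑ = (77.28 − 40.26) / 3.9 = 9.492 mg/L.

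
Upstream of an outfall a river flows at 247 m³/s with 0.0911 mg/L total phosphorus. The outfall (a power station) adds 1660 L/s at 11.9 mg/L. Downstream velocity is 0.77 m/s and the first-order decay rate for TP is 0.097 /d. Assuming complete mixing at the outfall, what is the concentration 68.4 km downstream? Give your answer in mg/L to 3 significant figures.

0.154 mg/L

1660 L/s = 1.66 m³/s.
After complete mixing, C₀ = (1.66·11.9 + 247·0.0911) / 248.7 = 0.1699 mg/L.
Travel time t = 6.84e+04 m / 0.77 m/s = 8.883e+04 s = 1.028 d.
C = 0.1699·exp(−0.097·1.028) = 0.1699·0.9051 = 0.1538 mg/L.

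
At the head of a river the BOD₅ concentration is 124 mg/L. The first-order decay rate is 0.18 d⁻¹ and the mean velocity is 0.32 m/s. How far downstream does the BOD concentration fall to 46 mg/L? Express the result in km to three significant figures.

152 km

From C = C₀·e^(−kt), t = ln(C₀/C)/k = ln(124/46)/0.18 = 0.9916/0.18 = 5.509 d.
Distance = v·t = 0.32 m/s × 4.76e+05 s = 1.523e+05 m = 152.3 km.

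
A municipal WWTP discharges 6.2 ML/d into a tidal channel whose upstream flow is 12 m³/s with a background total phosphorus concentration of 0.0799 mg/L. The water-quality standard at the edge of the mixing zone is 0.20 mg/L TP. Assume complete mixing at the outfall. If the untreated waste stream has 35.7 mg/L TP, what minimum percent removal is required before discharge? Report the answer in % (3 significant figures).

6.2 ML/d = 0.07176 m³/s.
Mass balance: 0.2·12.07 = 0.07176·Cₑ + 12·0.0799.
Cₑ = (2.414 − 0.9588) / 0.07176 = 20.28 mg/L.
Required removal = 1 − 20.28/35.7 = 43.18 %.

43.2 %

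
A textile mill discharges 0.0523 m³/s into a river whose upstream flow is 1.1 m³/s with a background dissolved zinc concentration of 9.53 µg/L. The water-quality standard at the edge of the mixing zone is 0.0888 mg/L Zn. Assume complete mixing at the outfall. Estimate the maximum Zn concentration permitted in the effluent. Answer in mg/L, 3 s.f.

1.76 mg/L

9.53 µg/L = 0.00953 mg/L.
Mass balance: 0.0888·1.152 = 0.0523·Cₑ + 1.1·0.00953.
Cₑ = (0.1023 − 0.01048) / 0.0523 = 1.756 mg/L.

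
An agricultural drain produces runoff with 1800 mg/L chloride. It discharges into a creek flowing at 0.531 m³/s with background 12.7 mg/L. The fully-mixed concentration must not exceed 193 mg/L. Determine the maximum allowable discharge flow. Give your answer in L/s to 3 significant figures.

Mass balance at complete mixing: C_std·(Q_w + Q_r) = Q_w·C_e + Q_r·C_b.
Rearranging, Q_w = Q_r·(C_std − C_b)/(C_e − C_std) = 0.531·(193 − 12.7) / (1800 − 193) = 0.05958 m³/s.
= 59.58 L/s.

59.6 L/s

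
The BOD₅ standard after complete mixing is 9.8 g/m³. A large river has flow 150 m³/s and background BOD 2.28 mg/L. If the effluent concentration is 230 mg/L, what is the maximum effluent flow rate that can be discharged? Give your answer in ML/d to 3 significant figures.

443 ML/d

Mass balance at complete mixing: C_std·(Q_w + Q_r) = Q_w·C_e + Q_r·C_b.
Rearranging, Q_w = Q_r·(C_std − C_b)/(C_e − C_std) = 150·(9.8 − 2.28) / (230 − 9.8) = 5.123 m³/s.
= 442.6 ML/d.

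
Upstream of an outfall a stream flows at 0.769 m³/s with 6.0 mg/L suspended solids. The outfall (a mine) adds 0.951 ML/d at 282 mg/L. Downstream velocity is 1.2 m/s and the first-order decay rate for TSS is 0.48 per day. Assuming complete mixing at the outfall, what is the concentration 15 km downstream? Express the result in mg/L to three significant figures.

0.951 ML/d = 0.01101 m³/s.
After complete mixing, C₀ = (0.01101·282 + 0.769·6) / 0.78 = 9.895 mg/L.
Travel time t = 1.5e+04 m / 1.2 m/s = 1.25e+04 s = 0.1447 d.
C = 9.895·exp(−0.48·0.1447) = 9.895·0.9329 = 9.231 mg/L.

9.23 mg/L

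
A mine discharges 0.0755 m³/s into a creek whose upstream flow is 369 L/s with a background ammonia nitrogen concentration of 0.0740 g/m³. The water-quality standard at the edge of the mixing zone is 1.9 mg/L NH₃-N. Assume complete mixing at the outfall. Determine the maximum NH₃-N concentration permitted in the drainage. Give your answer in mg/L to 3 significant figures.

369 L/s = 0.369 m³/s.
Mass balance: 1.9·0.4445 = 0.0755·Cₑ + 0.369·0.074.
Cₑ = (0.8446 − 0.02731) / 0.0755 = 10.82 mg/L.

10.8 mg/L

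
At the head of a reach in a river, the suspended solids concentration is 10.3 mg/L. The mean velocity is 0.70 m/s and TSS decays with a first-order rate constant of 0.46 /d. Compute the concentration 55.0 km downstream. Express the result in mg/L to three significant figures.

6.78 mg/L

Travel time t = 55.0 km / 0.70 m/s = 5.5e+04/0.70 = 7.857e+04 s = 0.9094 d.
First-order decay: C = 10.3·exp(−0.46·0.9094) = 10.3·0.6582 = 6.779 mg/L.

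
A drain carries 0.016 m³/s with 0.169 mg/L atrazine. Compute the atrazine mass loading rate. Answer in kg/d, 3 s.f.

Mass flux = Q·C = 0.016 m³/s × 0.169 g/m³ = 0.002704 g/s.
= 0.002704 g/s × 86.4 = 0.2336 kg/d.

0.234 kg/d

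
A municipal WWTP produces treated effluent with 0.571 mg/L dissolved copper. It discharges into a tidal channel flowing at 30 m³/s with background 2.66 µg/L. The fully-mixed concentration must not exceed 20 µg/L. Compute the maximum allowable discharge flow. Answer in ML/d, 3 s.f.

2.66 µg/L = 0.00266 mg/L.
20 µg/L = 0.02 mg/L.
Mass balance at complete mixing: C_std·(Q_w + Q_r) = Q_w·C_e + Q_r·C_b.
Rearranging, Q_w = Q_r·(C_std − C_b)/(C_e − C_std) = 30·(0.02 − 0.00266) / (0.571 − 0.02) = 0.9441 m³/s.
= 81.57 ML/d.

81.6 ML/d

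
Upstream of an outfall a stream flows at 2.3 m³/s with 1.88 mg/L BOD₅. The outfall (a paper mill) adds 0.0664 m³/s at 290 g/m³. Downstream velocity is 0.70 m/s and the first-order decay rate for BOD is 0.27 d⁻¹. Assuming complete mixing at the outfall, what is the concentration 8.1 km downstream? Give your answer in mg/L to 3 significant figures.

After complete mixing, C₀ = (0.0664·290 + 2.3·1.88) / 2.366 = 9.965 mg/L.
Travel time t = 8100 m / 0.70 m/s = 1.157e+04 s = 0.1339 d.
C = 9.965·exp(−0.27·0.1339) = 9.965·0.9645 = 9.611 mg/L.

9.61 mg/L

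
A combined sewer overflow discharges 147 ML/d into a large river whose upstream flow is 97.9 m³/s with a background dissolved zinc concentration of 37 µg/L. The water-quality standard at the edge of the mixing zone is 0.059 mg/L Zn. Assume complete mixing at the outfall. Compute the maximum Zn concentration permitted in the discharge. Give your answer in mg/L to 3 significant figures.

147 ML/d = 1.701 m³/s.
37 µg/L = 0.037 mg/L.
Mass balance: 0.059·99.6 = 1.701·Cₑ + 97.9·0.037.
Cₑ = (5.876 − 3.622) / 1.701 = 1.325 mg/L.

1.32 mg/L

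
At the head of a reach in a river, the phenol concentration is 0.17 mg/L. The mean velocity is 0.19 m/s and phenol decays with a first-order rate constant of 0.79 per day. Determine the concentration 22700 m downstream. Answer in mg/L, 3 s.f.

0.0570 mg/L

Travel time t = 22700 m / 0.19 m/s = 2.27e+04/0.19 = 1.195e+05 s = 1.383 d.
First-order decay: C = 0.17·exp(−0.79·1.383) = 0.17·0.3354 = 0.05702 mg/L.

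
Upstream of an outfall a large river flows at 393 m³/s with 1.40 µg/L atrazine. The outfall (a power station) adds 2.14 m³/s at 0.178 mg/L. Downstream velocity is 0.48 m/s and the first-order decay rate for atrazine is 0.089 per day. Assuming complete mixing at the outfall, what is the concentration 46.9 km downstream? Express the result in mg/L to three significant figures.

1.40 µg/L = 0.0014 mg/L.
After complete mixing, C₀ = (2.14·0.178 + 393·0.0014) / 395.1 = 0.002356 mg/L.
Travel time t = 4.69e+04 m / 0.48 m/s = 9.771e+04 s = 1.131 d.
C = 0.002356·exp(−0.089·1.131) = 0.002356·0.9043 = 0.002131 mg/L.

0.00213 mg/L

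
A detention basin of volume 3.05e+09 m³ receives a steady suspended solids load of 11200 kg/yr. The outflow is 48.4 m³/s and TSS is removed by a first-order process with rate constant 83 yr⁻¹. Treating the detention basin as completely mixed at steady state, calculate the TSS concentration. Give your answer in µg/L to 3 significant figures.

0.0440 µg/L

Outflow Q = 48.4 m³/s × 3.156e+07 s/yr = 1.527e+09 m³/yr.
Steady-state CSTR mass balance: W = Q·C + k·V·C, so C = W/(Q + kV).
Q + kV = 1.527e+09 + 83·3.05e+09 = 2.547e+11 m³/yr.
C = 11200/2.547e+11 = 4.398e-08 kg/m³ = 4.398e-05 mg/L = 0.04398 µg/L.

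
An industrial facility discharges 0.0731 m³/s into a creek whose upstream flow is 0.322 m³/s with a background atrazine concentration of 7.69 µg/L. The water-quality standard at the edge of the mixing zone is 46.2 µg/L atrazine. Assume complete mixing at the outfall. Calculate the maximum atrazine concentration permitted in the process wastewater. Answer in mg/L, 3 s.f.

7.69 µg/L = 0.00769 mg/L.
46.2 µg/L = 0.0462 mg/L.
Mass balance: 0.0462·0.3951 = 0.0731·Cₑ + 0.322·0.00769.
Cₑ = (0.01825 − 0.002476) / 0.0731 = 0.2158 mg/L.

0.216 mg/L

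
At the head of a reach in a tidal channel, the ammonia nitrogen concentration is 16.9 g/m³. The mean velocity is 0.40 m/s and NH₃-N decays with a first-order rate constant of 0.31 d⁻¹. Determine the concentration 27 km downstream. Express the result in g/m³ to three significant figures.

13.3 g/m³

Travel time t = 27 km / 0.40 m/s = 2.7e+04/0.40 = 6.75e+04 s = 0.7812 d.
First-order decay: C = 16.9·exp(−0.31·0.7812) = 16.9·0.7849 = 13.26 g/m³.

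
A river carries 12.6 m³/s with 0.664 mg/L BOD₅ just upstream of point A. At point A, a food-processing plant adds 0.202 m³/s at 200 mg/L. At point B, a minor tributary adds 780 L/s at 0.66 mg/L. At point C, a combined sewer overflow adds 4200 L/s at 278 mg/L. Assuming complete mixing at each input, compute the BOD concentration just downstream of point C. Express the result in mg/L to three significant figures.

68.4 mg/L

After input A: C = (12.6·0.664 + 0.202·200) / 12.8 = 3.809 mg/L.
780 L/s = 0.78 m³/s.
After input B: C = (12.8·3.809 + 0.78·0.66) / 13.58 = 3.628 mg/L.
4200 L/s = 4.2 m³/s.
After input C: C = (13.58·3.628 + 4.2·278) / 17.78 = 68.43 mg/L.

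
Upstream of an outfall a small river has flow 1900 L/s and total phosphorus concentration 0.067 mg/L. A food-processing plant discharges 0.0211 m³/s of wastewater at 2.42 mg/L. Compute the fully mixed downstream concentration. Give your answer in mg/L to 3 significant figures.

1900 L/s = 1.9 m³/s.
Conservation of mass across the mixing zone: C = (0.0211·2.42 + 1.9·0.067) / (0.0211 + 1.9) = 0.1784/1.921 = 0.09284 mg/L.

0.0928 mg/L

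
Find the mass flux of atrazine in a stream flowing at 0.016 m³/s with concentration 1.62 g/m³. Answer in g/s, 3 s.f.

Mass flux = Q·C = 0.016 m³/s × 1.62 g/m³ = 0.02592 g/s.

0.0259 g/s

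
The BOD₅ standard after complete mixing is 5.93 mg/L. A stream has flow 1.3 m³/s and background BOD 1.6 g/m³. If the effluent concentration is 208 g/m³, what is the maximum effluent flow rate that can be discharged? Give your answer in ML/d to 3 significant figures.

Mass balance at complete mixing: C_std·(Q_w + Q_r) = Q_w·C_e + Q_r·C_b.
Rearranging, Q_w = Q_r·(C_std − C_b)/(C_e − C_std) = 1.3·(5.93 − 1.6) / (208 − 5.93) = 0.02786 m³/s.
= 2.407 ML/d.

2.41 ML/d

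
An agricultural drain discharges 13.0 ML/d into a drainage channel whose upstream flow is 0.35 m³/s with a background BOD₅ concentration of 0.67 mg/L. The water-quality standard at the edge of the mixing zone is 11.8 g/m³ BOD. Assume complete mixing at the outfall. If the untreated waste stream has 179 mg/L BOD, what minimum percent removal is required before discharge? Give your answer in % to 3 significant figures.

78.9 %

13.0 ML/d = 0.1505 m³/s.
Mass balance: 11.8·0.5005 = 0.1505·Cₑ + 0.35·0.67.
Cₑ = (5.905 − 0.2345) / 0.1505 = 37.69 mg/L.
Required removal = 1 − 37.69/179 = 78.94 %.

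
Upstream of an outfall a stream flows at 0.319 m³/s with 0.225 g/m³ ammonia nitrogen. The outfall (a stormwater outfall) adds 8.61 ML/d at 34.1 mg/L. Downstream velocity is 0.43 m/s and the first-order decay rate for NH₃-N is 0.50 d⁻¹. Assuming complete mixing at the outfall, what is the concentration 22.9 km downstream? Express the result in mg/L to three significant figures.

8.61 ML/d = 0.09965 m³/s.
After complete mixing, C₀ = (0.09965·34.1 + 0.319·0.225) / 0.4187 = 8.288 mg/L.
Travel time t = 2.29e+04 m / 0.43 m/s = 5.326e+04 s = 0.6164 d.
C = 8.288·exp(−0.50·0.6164) = 8.288·0.7348 = 6.09 mg/L.

6.09 mg/L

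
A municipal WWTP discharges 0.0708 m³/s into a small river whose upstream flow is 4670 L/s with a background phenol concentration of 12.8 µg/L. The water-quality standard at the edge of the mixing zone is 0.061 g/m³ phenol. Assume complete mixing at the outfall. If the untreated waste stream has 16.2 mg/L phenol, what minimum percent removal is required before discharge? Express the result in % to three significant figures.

80.0 %

4670 L/s = 4.67 m³/s.
12.8 µg/L = 0.0128 mg/L.
Mass balance: 0.061·4.741 = 0.0708·Cₑ + 4.67·0.0128.
Cₑ = (0.2892 − 0.05978) / 0.0708 = 3.24 mg/L.
Required removal = 1 − 3.24/16.2 = 80 %.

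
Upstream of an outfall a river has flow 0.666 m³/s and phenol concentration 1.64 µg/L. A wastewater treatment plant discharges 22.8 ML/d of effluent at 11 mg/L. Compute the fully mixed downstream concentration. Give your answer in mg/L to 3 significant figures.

3.12 mg/L

22.8 ML/d = 0.2639 m³/s.
1.64 µg/L = 0.00164 mg/L.
Conservation of mass across the mixing zone: C = (0.2639·11 + 0.666·0.00164) / (0.2639 + 0.666) = 2.904/0.9299 = 3.123 mg/L.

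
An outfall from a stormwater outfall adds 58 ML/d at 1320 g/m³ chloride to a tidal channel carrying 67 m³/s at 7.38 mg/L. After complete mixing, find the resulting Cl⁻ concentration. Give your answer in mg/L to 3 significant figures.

20.4 mg/L

58 ML/d = 0.6713 m³/s.
By mass balance at complete mixing, C = (0.6713·1320 + 67·7.38) / (0.6713 + 67) = 1381/67.67 = 20.4 mg/L.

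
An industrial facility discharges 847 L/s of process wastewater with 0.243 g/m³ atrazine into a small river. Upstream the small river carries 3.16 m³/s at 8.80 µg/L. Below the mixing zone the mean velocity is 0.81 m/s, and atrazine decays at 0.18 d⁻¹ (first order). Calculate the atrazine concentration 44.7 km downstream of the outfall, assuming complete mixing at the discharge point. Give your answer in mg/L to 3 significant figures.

0.0520 mg/L

847 L/s = 0.847 m³/s.
8.80 µg/L = 0.0088 mg/L.
After complete mixing, C₀ = (0.847·0.243 + 3.16·0.0088) / 4.007 = 0.05831 mg/L.
Travel time t = 4.47e+04 m / 0.81 m/s = 5.519e+04 s = 0.6387 d.
C = 0.05831·exp(−0.18·0.6387) = 0.05831·0.8914 = 0.05197 mg/L.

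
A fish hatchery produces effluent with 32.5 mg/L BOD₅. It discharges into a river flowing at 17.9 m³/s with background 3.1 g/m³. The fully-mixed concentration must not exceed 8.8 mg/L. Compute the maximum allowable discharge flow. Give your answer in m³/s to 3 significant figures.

Mass balance at complete mixing: C_std·(Q_w + Q_r) = Q_w·C_e + Q_r·C_b.
Rearranging, Q_w = Q_r·(C_std − C_b)/(C_e − C_std) = 17.9·(8.8 − 3.1) / (32.5 − 8.8) = 4.305 m³/s.

4.31 m³/s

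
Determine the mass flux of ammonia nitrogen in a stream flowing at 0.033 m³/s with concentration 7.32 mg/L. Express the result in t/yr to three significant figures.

Mass flux = Q·C = 0.033 m³/s × 7.32 g/m³ = 0.2416 g/s.
= 0.2416 g/s × 31.56 = 7.623 t/yr.

7.62 t/yr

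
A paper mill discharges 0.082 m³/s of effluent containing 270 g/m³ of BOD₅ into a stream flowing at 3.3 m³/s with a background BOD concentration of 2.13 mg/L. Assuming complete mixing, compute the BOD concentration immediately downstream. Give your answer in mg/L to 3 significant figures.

By mass balance at complete mixing, C = (0.082·270 + 3.3·2.13) / (0.082 + 3.3) = 29.17/3.382 = 8.625 mg/L.

8.62 mg/L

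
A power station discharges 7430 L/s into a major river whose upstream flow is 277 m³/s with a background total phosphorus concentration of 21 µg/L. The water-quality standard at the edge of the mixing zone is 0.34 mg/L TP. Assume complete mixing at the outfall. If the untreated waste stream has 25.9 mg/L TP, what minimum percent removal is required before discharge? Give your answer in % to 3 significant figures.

52.8 %

7430 L/s = 7.43 m³/s.
21 µg/L = 0.021 mg/L.
Mass balance: 0.34·284.4 = 7.43·Cₑ + 277·0.021.
Cₑ = (96.71 − 5.817) / 7.43 = 12.23 mg/L.
Required removal = 1 − 12.23/25.9 = 52.77 %.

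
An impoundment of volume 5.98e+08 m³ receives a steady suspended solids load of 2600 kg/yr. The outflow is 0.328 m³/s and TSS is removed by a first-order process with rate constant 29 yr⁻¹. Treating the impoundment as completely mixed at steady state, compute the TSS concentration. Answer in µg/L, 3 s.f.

Outflow Q = 0.328 m³/s × 3.156e+07 s/yr = 1.035e+07 m³/yr.
Steady-state CSTR mass balance: W = Q·C + k·V·C, so C = W/(Q + kV).
Q + kV = 1.035e+07 + 29·5.98e+08 = 1.735e+10 m³/yr.
C = 2600/1.735e+10 = 1.498e-07 kg/m³ = 0.0001498 mg/L = 0.1498 µg/L.

0.150 µg/L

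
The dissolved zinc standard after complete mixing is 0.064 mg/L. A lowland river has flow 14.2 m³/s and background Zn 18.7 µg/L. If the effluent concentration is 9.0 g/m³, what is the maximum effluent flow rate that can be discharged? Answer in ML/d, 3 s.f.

6.22 ML/d

18.7 µg/L = 0.0187 mg/L.
Mass balance at complete mixing: C_std·(Q_w + Q_r) = Q_w·C_e + Q_r·C_b.
Rearranging, Q_w = Q_r·(C_std − C_b)/(C_e − C_std) = 14.2·(0.064 − 0.0187) / (9 − 0.064) = 0.07199 m³/s.
= 6.22 ML/d.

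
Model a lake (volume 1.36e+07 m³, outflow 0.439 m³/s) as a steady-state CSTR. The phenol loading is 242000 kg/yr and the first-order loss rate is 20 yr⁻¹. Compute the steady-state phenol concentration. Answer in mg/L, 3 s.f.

Outflow Q = 0.439 m³/s × 3.156e+07 s/yr = 1.385e+07 m³/yr.
Steady-state CSTR mass balance: W = Q·C + k·V·C, so C = W/(Q + kV).
Q + kV = 1.385e+07 + 20·1.36e+07 = 2.859e+08 m³/yr.
C = 242000/2.859e+08 = 0.0008466 kg/m³ = 0.8466 mg/L.

0.847 mg/L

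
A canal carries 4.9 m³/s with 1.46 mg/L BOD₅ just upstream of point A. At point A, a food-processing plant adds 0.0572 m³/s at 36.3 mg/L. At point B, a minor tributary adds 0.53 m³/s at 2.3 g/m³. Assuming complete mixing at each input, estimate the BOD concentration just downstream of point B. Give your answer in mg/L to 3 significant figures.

1.90 mg/L

After input A: C = (4.9·1.46 + 0.0572·36.3) / 4.957 = 1.862 mg/L.
After input B: C = (4.957·1.862 + 0.53·2.3) / 5.487 = 1.904 mg/L.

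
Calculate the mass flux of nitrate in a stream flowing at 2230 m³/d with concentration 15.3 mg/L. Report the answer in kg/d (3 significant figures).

34.1 kg/d

2230 m³/d = 0.02581 m³/s.
Mass flux = Q·C = 0.02581 m³/s × 15.3 g/m³ = 0.3949 g/s.
= 0.3949 g/s × 86.4 = 34.12 kg/d.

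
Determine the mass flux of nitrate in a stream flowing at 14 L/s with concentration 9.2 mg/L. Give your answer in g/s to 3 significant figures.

0.129 g/s

14 L/s = 0.014 m³/s.
Mass flux = Q·C = 0.014 m³/s × 9.2 g/m³ = 0.1288 g/s.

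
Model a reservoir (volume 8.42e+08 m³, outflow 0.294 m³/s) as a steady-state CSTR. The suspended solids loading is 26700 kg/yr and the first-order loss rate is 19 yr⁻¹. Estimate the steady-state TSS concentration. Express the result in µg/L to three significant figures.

1.67 µg/L

Outflow Q = 0.294 m³/s × 3.156e+07 s/yr = 9.278e+06 m³/yr.
Steady-state CSTR mass balance: W = Q·C + k·V·C, so C = W/(Q + kV).
Q + kV = 9.278e+06 + 19·8.42e+08 = 1.601e+10 m³/yr.
C = 26700/1.601e+10 = 1.668e-06 kg/m³ = 0.001668 mg/L = 1.668 µg/L.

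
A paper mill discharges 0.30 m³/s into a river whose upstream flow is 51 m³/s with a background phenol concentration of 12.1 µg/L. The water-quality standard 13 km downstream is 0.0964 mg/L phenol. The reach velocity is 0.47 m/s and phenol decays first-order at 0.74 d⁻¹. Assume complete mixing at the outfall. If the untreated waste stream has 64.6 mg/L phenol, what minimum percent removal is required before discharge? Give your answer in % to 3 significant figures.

70.8 %

12.1 µg/L = 0.0121 mg/L.
Travel time to the compliance point: t = 1.3e+04/0.47 = 2.766e+04 s = 0.3201 d; decay factor exp(−0.74·0.3201) = 0.7891.
So the concentration just after mixing may be at most 0.0964/0.7891 = 0.1222 mg/L.
Mass balance: 0.1222·51.3 = 0.3·Cₑ + 51·0.0121.
Cₑ = (6.267 − 0.6171) / 0.3 = 18.83 mg/L.
Required removal = 1 − 18.83/64.6 = 70.85 %.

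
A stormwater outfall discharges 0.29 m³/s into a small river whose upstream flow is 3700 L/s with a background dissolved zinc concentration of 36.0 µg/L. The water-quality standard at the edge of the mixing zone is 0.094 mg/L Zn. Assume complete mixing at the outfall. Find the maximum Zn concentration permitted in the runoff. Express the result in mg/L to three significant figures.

0.834 mg/L

3700 L/s = 3.7 m³/s.
36.0 µg/L = 0.036 mg/L.
Mass balance: 0.094·3.99 = 0.29·Cₑ + 3.7·0.036.
Cₑ = (0.3751 − 0.1332) / 0.29 = 0.834 mg/L.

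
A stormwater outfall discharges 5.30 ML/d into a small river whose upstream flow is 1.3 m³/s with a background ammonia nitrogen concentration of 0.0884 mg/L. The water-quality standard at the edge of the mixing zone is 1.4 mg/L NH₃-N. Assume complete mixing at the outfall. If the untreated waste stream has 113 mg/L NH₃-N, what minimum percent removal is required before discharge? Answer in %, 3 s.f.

74.2 %

5.30 ML/d = 0.06134 m³/s.
Mass balance: 1.4·1.361 = 0.06134·Cₑ + 1.3·0.0884.
Cₑ = (1.906 − 0.1149) / 0.06134 = 29.2 mg/L.
Required removal = 1 − 29.2/113 = 74.16 %.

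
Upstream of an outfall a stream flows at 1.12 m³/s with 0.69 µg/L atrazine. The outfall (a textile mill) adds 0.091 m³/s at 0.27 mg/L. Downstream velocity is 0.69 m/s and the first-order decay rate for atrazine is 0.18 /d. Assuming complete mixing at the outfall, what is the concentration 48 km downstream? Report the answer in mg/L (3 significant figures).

0.0181 mg/L

0.69 µg/L = 0.00069 mg/L.
After complete mixing, C₀ = (0.091·0.27 + 1.12·0.00069) / 1.211 = 0.02093 mg/L.
Travel time t = 4.8e+04 m / 0.69 m/s = 6.957e+04 s = 0.8052 d.
C = 0.02093·exp(−0.18·0.8052) = 0.02093·0.8651 = 0.0181 mg/L.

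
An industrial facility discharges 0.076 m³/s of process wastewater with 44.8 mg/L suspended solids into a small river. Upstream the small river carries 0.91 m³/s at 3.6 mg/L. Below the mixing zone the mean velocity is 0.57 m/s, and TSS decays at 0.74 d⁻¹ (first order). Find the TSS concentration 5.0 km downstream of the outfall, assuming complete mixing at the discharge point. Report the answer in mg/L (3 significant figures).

After complete mixing, C₀ = (0.076·44.8 + 0.91·3.6) / 0.986 = 6.776 mg/L.
Travel time t = 5000 m / 0.57 m/s = 8772 s = 0.1015 d.
C = 6.776·exp(−0.74·0.1015) = 6.776·0.9276 = 6.285 mg/L.

6.29 mg/L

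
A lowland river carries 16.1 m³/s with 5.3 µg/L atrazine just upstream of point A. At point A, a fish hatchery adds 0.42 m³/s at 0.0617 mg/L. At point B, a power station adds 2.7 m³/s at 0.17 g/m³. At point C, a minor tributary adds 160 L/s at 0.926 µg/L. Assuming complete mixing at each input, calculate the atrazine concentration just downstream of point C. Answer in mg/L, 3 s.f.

0.0294 mg/L

5.3 µg/L = 0.0053 mg/L.
After input A: C = (16.1·0.0053 + 0.42·0.0617) / 16.52 = 0.006734 mg/L.
After input B: C = (16.52·0.006734 + 2.7·0.17) / 19.22 = 0.02967 mg/L.
160 L/s = 0.16 m³/s.
0.926 µg/L = 0.000926 mg/L.
After input C: C = (19.22·0.02967 + 0.16·0.000926) / 19.38 = 0.02943 mg/L.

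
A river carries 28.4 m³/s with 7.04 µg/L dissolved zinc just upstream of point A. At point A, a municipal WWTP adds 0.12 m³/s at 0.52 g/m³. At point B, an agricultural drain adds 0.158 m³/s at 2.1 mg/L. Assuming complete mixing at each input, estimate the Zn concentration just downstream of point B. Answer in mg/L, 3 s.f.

7.04 µg/L = 0.00704 mg/L.
After input A: C = (28.4·0.00704 + 0.12·0.52) / 28.52 = 0.009198 mg/L.
After input B: C = (28.52·0.009198 + 0.158·2.1) / 28.68 = 0.02072 mg/L.

0.0207 mg/L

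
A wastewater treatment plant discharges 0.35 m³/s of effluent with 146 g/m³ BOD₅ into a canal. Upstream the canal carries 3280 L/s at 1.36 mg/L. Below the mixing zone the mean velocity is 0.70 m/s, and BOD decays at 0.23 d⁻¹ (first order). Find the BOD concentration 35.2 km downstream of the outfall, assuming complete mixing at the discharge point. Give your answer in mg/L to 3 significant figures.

13.4 mg/L

3280 L/s = 3.28 m³/s.
After complete mixing, C₀ = (0.35·146 + 3.28·1.36) / 3.63 = 15.31 mg/L.
Travel time t = 3.52e+04 m / 0.70 m/s = 5.029e+04 s = 0.582 d.
C = 15.31·exp(−0.23·0.582) = 15.31·0.8747 = 13.39 mg/L.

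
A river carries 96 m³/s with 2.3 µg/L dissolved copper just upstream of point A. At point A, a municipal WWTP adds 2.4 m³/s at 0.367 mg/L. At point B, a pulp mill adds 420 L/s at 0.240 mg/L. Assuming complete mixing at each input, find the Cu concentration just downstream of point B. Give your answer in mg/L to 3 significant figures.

0.0122 mg/L

2.3 µg/L = 0.0023 mg/L.
After input A: C = (96·0.0023 + 2.4·0.367) / 98.4 = 0.0112 mg/L.
420 L/s = 0.42 m³/s.
After input B: C = (98.4·0.0112 + 0.42·0.24) / 98.82 = 0.01217 mg/L.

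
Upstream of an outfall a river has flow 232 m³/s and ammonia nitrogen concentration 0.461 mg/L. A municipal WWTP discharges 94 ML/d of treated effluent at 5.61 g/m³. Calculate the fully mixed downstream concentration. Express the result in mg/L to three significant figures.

94 ML/d = 1.088 m³/s.
By mass balance at complete mixing, C = (1.088·5.61 + 232·0.461) / (1.088 + 232) = 113.1/233.1 = 0.485 mg/L.

0.485 mg/L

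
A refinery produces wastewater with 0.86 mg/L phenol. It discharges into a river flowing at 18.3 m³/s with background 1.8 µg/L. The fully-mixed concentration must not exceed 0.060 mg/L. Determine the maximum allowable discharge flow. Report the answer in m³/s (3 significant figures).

1.33 m³/s

1.8 µg/L = 0.0018 mg/L.
Mass balance at complete mixing: C_std·(Q_w + Q_r) = Q_w·C_e + Q_r·C_b.
Rearranging, Q_w = Q_r·(C_std − C_b)/(C_e − C_std) = 18.3·(0.06 − 0.0018) / (0.86 − 0.06) = 1.331 m³/s.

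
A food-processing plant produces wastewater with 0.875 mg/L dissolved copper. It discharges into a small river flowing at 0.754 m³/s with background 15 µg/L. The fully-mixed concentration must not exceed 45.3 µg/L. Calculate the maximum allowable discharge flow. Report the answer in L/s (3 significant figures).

15 µg/L = 0.015 mg/L.
45.3 µg/L = 0.0453 mg/L.
Mass balance at complete mixing: C_std·(Q_w + Q_r) = Q_w·C_e + Q_r·C_b.
Rearranging, Q_w = Q_r·(C_std − C_b)/(C_e − C_std) = 0.754·(0.0453 − 0.015) / (0.875 − 0.0453) = 0.02754 m³/s.
= 27.54 L/s.

27.5 L/s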